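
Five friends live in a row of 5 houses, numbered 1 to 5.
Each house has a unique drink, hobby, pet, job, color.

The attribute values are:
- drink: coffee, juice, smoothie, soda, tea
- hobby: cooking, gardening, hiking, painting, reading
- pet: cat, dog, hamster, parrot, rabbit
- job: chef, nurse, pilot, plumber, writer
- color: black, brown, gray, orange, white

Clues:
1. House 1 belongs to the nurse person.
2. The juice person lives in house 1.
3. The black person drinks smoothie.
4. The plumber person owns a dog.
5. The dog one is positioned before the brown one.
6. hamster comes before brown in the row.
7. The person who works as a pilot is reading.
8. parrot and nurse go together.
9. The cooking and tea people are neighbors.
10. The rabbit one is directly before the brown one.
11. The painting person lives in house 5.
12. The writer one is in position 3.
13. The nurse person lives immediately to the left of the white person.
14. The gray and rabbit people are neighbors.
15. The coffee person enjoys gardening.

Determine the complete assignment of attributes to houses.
Solution:

House | Drink | Hobby | Pet | Job | Color
-----------------------------------------
  1   | juice | cooking | parrot | nurse | orange
  2   | tea | hiking | dog | plumber | white
  3   | coffee | gardening | hamster | writer | gray
  4   | smoothie | reading | rabbit | pilot | black
  5   | soda | painting | cat | chef | brown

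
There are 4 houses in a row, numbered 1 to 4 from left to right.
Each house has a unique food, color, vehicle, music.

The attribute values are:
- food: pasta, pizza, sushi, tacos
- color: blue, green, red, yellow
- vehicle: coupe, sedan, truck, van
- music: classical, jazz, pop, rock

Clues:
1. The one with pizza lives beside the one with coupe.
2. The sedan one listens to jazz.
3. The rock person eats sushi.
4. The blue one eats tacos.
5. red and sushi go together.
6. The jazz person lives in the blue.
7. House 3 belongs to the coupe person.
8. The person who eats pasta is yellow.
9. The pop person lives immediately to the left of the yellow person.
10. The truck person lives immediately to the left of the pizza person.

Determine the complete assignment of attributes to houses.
Solution:

House | Food | Color | Vehicle | Music
--------------------------------------
  1   | sushi | red | truck | rock
  2   | pizza | green | van | pop
  3   | pasta | yellow | coupe | classical
  4   | tacos | blue | sedan | jazz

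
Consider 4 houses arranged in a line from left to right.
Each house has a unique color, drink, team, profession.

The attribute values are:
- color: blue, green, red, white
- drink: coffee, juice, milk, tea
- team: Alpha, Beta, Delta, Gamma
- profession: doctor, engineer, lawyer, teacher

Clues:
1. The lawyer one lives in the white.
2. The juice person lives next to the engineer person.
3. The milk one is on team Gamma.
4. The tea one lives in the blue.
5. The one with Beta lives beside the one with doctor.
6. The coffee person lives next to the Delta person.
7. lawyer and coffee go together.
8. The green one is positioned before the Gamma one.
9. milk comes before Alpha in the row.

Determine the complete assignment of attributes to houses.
Solution:

House | Color | Drink | Team | Profession
-----------------------------------------
  1   | white | coffee | Beta | lawyer
  2   | green | juice | Delta | doctor
  3   | red | milk | Gamma | engineer
  4   | blue | tea | Alpha | teacher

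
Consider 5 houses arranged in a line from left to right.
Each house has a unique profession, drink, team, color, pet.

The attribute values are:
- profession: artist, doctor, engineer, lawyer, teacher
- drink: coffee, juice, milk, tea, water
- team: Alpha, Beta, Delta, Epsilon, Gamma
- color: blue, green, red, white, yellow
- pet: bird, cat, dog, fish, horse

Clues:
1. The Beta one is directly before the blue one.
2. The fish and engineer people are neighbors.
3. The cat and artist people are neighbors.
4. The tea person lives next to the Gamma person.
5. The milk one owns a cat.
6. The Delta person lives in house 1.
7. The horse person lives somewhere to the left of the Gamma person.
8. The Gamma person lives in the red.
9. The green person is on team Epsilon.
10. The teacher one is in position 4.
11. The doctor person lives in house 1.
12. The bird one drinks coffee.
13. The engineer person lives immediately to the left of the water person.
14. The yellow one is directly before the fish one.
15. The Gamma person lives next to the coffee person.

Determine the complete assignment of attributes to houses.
Solution:

House | Profession | Drink | Team | Color | Pet
-----------------------------------------------
  1   | doctor | milk | Delta | yellow | cat
  2   | artist | juice | Beta | white | fish
  3   | engineer | tea | Alpha | blue | horse
  4   | teacher | water | Gamma | red | dog
  5   | lawyer | coffee | Epsilon | green | bird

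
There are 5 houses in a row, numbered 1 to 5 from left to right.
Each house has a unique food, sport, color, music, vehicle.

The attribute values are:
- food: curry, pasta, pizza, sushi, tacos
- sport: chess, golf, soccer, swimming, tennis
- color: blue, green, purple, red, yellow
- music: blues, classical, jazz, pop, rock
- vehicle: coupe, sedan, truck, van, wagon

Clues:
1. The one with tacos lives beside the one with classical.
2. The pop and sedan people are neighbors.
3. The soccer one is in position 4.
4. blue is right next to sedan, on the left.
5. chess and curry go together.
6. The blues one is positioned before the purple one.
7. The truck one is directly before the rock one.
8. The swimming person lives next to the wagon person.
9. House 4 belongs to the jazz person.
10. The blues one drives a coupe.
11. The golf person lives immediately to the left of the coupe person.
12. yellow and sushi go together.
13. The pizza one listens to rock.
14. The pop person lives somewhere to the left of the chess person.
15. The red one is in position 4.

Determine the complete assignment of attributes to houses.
Solution:

House | Food | Sport | Color | Music | Vehicle
----------------------------------------------
  1   | pasta | tennis | blue | pop | truck
  2   | pizza | golf | green | rock | sedan
  3   | sushi | swimming | yellow | blues | coupe
  4   | tacos | soccer | red | jazz | wagon
  5   | curry | chess | purple | classical | van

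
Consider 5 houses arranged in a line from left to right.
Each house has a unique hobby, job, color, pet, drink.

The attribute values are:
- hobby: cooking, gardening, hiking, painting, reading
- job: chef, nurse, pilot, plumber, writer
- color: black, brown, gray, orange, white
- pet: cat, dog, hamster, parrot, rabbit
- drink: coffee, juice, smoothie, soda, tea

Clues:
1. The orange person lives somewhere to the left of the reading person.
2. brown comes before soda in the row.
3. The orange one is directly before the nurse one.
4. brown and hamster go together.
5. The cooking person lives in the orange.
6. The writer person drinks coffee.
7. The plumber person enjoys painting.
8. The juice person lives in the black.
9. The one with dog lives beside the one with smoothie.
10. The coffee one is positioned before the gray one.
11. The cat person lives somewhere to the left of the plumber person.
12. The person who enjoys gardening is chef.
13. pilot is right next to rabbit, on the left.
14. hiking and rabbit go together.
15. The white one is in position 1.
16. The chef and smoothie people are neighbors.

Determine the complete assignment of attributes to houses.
Solution:

House | Hobby | Job | Color | Pet | Drink
-----------------------------------------
  1   | gardening | chef | white | dog | tea
  2   | cooking | pilot | orange | cat | smoothie
  3   | hiking | nurse | black | rabbit | juice
  4   | reading | writer | brown | hamster | coffee
  5   | painting | plumber | gray | parrot | soda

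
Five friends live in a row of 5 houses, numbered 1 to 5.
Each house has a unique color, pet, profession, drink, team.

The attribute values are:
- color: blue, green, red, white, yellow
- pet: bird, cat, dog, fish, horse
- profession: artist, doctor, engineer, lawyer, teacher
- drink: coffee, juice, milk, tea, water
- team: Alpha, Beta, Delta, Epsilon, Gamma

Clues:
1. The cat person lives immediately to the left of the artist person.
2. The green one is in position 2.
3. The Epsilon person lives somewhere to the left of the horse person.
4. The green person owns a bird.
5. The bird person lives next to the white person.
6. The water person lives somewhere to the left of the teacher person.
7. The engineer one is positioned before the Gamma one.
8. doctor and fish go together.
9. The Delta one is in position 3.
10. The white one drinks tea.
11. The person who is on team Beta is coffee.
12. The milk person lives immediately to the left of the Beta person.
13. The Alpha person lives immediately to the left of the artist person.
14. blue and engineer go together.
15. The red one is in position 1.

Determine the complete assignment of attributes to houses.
Solution:

House | Color | Pet | Profession | Drink | Team
-----------------------------------------------
  1   | red | cat | lawyer | milk | Alpha
  2   | green | bird | artist | coffee | Beta
  3   | white | fish | doctor | tea | Delta
  4   | blue | dog | engineer | water | Epsilon
  5   | yellow | horse | teacher | juice | Gamma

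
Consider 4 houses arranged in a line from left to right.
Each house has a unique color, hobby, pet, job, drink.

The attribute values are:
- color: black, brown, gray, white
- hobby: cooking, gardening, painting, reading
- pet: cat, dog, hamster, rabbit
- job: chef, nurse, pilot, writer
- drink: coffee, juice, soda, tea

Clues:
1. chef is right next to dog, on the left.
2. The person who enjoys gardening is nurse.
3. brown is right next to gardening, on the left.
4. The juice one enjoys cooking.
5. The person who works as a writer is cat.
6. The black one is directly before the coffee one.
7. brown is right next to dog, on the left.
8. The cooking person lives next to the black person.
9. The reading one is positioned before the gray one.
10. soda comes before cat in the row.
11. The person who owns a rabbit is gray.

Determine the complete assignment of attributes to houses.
Solution:

House | Color | Hobby | Pet | Job | Drink
-----------------------------------------
  1   | brown | cooking | hamster | chef | juice
  2   | black | gardening | dog | nurse | soda
  3   | white | reading | cat | writer | coffee
  4   | gray | painting | rabbit | pilot | tea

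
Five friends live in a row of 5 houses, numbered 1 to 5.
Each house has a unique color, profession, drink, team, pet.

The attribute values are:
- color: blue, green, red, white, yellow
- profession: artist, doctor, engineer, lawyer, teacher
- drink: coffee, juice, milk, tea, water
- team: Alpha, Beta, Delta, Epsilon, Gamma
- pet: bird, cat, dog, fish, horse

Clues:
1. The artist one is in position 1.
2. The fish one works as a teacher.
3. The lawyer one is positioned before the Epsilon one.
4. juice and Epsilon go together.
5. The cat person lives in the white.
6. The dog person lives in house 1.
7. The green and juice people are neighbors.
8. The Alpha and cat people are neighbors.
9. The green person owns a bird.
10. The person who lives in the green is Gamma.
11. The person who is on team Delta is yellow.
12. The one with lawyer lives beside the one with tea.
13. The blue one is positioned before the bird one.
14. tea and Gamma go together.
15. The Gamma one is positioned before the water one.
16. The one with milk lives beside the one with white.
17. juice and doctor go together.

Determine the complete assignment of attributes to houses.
Solution:

House | Color | Profession | Drink | Team | Pet
-----------------------------------------------
  1   | blue | artist | milk | Alpha | dog
  2   | white | lawyer | coffee | Beta | cat
  3   | green | engineer | tea | Gamma | bird
  4   | red | doctor | juice | Epsilon | horse
  5   | yellow | teacher | water | Delta | fish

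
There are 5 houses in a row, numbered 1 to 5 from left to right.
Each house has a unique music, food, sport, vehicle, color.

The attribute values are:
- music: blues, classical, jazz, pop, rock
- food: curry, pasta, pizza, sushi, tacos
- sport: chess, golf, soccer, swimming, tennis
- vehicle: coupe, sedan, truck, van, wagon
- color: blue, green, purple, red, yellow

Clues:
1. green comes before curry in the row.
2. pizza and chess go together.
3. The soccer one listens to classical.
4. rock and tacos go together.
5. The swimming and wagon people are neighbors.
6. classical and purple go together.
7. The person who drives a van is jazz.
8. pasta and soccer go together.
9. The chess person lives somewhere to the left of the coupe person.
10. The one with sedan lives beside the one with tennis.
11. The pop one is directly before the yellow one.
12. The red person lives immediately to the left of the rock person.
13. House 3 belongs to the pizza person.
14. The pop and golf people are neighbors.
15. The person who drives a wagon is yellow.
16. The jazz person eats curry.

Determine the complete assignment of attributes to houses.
Solution:

House | Music | Food | Sport | Vehicle | Color
----------------------------------------------
  1   | pop | sushi | swimming | truck | red
  2   | rock | tacos | golf | wagon | yellow
  3   | blues | pizza | chess | sedan | green
  4   | jazz | curry | tennis | van | blue
  5   | classical | pasta | soccer | coupe | purple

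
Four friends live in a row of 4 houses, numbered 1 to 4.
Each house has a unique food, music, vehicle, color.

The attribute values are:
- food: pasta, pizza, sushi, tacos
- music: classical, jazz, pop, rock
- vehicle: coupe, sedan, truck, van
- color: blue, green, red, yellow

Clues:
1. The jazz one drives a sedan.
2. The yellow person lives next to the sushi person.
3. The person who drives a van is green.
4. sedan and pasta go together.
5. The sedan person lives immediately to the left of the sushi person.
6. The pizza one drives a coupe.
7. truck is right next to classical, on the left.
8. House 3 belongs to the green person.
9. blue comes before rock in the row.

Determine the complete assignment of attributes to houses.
Solution:

House | Food | Music | Vehicle | Color
--------------------------------------
  1   | pasta | jazz | sedan | yellow
  2   | sushi | pop | truck | blue
  3   | tacos | classical | van | green
  4   | pizza | rock | coupe | red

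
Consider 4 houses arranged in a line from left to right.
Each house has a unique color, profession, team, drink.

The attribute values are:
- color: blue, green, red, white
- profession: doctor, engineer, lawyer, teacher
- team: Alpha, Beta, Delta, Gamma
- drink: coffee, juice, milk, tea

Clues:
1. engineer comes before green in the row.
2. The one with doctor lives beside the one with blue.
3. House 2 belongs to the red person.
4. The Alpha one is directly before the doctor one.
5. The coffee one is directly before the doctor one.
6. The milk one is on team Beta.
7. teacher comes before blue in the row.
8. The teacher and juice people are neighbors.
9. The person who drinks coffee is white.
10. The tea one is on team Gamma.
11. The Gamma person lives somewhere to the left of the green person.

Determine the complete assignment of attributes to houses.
Solution:

House | Color | Profession | Team | Drink
-----------------------------------------
  1   | white | teacher | Alpha | coffee
  2   | red | doctor | Delta | juice
  3   | blue | engineer | Gamma | tea
  4   | green | lawyer | Beta | milk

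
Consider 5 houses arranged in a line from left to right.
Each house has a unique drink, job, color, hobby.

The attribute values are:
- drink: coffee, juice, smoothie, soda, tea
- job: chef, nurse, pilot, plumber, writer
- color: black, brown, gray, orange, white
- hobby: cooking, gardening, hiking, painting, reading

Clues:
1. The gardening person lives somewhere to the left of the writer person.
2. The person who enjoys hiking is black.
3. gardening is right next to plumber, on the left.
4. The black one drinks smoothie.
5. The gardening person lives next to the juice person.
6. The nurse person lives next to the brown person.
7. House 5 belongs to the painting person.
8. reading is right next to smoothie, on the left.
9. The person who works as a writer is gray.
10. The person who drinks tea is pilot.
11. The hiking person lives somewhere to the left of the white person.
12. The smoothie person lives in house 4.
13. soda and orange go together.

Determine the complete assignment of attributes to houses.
Solution:

House | Drink | Job | Color | Hobby
-----------------------------------
  1   | soda | nurse | orange | gardening
  2   | juice | plumber | brown | cooking
  3   | coffee | writer | gray | reading
  4   | smoothie | chef | black | hiking
  5   | tea | pilot | white | painting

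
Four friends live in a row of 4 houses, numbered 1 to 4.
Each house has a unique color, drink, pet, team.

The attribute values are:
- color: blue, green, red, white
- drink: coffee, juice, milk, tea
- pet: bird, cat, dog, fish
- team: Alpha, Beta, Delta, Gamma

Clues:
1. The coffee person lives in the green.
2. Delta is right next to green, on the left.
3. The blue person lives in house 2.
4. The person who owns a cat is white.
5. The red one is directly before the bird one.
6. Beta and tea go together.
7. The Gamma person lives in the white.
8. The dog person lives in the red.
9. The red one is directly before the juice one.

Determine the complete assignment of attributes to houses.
Solution:

House | Color | Drink | Pet | Team
----------------------------------
  1   | red | tea | dog | Beta
  2   | blue | juice | bird | Delta
  3   | green | coffee | fish | Alpha
  4   | white | milk | cat | Gamma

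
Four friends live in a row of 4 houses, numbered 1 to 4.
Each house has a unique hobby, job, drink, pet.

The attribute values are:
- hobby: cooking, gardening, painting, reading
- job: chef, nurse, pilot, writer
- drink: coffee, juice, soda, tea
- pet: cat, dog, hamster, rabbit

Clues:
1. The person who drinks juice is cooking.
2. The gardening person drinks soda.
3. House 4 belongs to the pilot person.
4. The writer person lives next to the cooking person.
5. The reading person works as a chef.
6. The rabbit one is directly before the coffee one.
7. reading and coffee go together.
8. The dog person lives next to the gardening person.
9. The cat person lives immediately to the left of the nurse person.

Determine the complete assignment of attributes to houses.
Solution:

House | Hobby | Job | Drink | Pet
---------------------------------
  1   | painting | writer | tea | cat
  2   | cooking | nurse | juice | rabbit
  3   | reading | chef | coffee | dog
  4   | gardening | pilot | soda | hamster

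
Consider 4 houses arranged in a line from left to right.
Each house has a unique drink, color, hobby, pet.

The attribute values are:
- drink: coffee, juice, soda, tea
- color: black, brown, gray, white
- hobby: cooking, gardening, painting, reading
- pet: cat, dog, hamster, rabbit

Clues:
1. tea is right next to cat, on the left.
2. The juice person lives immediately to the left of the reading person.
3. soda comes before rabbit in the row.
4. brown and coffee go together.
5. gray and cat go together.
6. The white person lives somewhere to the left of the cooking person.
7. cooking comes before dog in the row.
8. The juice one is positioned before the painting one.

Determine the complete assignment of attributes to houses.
Solution:

House | Drink | Color | Hobby | Pet
-----------------------------------
  1   | tea | white | gardening | hamster
  2   | juice | gray | cooking | cat
  3   | soda | black | reading | dog
  4   | coffee | brown | painting | rabbit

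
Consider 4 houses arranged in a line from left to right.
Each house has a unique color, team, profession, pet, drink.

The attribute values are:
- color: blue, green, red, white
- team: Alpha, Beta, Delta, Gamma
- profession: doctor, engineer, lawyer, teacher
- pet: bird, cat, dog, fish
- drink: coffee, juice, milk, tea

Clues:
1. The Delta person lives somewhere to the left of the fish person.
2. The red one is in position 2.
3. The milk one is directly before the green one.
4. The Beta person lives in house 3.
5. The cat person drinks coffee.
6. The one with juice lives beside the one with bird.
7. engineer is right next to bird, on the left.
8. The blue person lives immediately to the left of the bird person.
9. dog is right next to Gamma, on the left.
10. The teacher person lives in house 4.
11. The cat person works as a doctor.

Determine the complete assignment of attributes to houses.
Solution:

House | Color | Team | Profession | Pet | Drink
-----------------------------------------------
  1   | blue | Delta | engineer | dog | juice
  2   | red | Gamma | lawyer | bird | milk
  3   | green | Beta | doctor | cat | coffee
  4   | white | Alpha | teacher | fish | tea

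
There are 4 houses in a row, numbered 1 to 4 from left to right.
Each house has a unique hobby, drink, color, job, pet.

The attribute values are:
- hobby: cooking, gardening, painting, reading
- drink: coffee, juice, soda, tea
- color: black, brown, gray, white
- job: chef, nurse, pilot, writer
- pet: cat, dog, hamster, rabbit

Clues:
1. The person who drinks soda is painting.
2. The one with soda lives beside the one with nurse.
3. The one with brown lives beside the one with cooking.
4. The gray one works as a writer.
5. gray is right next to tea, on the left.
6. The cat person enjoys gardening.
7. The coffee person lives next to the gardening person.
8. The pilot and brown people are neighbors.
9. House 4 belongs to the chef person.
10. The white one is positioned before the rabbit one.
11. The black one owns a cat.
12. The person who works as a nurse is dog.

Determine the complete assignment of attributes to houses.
Solution:

House | Hobby | Drink | Color | Job | Pet
-----------------------------------------
  1   | painting | soda | white | pilot | hamster
  2   | reading | juice | brown | nurse | dog
  3   | cooking | coffee | gray | writer | rabbit
  4   | gardening | tea | black | chef | cat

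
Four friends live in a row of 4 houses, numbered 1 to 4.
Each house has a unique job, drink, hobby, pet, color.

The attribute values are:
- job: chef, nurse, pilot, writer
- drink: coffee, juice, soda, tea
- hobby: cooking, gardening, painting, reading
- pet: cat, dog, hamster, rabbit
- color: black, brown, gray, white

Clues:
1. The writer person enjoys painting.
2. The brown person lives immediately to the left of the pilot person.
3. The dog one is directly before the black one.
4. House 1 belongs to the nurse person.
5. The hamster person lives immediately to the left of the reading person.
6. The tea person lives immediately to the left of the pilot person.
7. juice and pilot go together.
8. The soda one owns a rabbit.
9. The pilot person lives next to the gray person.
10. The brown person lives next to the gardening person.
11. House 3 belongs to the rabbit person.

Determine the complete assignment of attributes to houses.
Solution:

House | Job | Drink | Hobby | Pet | Color
-----------------------------------------
  1   | nurse | tea | cooking | dog | brown
  2   | pilot | juice | gardening | hamster | black
  3   | chef | soda | reading | rabbit | gray
  4   | writer | coffee | painting | cat | white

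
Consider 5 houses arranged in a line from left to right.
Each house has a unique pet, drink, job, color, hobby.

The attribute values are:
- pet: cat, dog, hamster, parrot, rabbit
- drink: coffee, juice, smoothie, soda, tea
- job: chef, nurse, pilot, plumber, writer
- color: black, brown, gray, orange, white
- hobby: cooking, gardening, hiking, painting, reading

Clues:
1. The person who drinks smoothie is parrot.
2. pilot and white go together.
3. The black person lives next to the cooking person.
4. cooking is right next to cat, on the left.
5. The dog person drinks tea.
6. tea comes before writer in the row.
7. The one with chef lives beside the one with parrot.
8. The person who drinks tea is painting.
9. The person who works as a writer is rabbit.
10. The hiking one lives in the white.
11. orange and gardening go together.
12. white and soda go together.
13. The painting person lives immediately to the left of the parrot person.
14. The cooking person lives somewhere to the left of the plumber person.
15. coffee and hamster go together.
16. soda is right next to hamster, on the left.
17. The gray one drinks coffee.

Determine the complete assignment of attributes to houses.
Solution:

House | Pet | Drink | Job | Color | Hobby
-----------------------------------------
  1   | dog | tea | chef | black | painting
  2   | parrot | smoothie | nurse | brown | cooking
  3   | cat | soda | pilot | white | hiking
  4   | hamster | coffee | plumber | gray | reading
  5   | rabbit | juice | writer | orange | gardening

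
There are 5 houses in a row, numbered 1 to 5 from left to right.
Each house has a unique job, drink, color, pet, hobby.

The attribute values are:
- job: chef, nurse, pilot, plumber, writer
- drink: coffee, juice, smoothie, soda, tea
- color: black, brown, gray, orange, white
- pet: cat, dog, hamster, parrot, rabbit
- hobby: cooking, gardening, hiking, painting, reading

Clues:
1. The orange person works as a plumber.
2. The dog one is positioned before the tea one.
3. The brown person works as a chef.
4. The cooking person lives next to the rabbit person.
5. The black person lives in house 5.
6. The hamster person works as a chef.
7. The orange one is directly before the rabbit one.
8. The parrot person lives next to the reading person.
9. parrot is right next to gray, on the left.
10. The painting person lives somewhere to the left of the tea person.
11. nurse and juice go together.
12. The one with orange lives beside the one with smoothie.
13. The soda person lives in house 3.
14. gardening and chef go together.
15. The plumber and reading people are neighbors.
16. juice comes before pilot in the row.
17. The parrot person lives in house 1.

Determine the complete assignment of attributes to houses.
Solution:

House | Job | Drink | Color | Pet | Hobby
-----------------------------------------
  1   | plumber | coffee | orange | parrot | cooking
  2   | writer | smoothie | gray | rabbit | reading
  3   | chef | soda | brown | hamster | gardening
  4   | nurse | juice | white | dog | painting
  5   | pilot | tea | black | cat | hiking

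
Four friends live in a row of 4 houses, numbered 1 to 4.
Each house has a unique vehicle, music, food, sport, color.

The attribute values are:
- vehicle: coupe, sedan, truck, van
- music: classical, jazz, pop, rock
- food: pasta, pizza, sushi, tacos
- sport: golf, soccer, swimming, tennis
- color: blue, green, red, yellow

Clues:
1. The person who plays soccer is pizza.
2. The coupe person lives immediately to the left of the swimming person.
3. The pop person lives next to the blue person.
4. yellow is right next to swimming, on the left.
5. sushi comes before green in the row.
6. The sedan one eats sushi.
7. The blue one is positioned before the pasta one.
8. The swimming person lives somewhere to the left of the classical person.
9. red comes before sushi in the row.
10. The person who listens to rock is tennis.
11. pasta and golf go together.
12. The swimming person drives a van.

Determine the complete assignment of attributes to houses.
Solution:

House | Vehicle | Music | Food | Sport | Color
----------------------------------------------
  1   | coupe | jazz | pizza | soccer | yellow
  2   | van | pop | tacos | swimming | red
  3   | sedan | rock | sushi | tennis | blue
  4   | truck | classical | pasta | golf | green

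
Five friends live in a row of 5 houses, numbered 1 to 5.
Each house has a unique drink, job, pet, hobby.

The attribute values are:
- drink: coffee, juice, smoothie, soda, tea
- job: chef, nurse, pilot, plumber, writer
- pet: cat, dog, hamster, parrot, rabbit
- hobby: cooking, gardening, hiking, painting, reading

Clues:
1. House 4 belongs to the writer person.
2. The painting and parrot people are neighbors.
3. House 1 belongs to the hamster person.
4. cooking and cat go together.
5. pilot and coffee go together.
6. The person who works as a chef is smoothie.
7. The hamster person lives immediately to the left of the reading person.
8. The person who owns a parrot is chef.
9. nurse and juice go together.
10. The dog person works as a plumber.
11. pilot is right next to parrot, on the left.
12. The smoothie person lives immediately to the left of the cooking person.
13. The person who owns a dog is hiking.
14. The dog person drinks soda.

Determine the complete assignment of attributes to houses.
Solution:

House | Drink | Job | Pet | Hobby
---------------------------------
  1   | coffee | pilot | hamster | painting
  2   | smoothie | chef | parrot | reading
  3   | juice | nurse | cat | cooking
  4   | tea | writer | rabbit | gardening
  5   | soda | plumber | dog | hiking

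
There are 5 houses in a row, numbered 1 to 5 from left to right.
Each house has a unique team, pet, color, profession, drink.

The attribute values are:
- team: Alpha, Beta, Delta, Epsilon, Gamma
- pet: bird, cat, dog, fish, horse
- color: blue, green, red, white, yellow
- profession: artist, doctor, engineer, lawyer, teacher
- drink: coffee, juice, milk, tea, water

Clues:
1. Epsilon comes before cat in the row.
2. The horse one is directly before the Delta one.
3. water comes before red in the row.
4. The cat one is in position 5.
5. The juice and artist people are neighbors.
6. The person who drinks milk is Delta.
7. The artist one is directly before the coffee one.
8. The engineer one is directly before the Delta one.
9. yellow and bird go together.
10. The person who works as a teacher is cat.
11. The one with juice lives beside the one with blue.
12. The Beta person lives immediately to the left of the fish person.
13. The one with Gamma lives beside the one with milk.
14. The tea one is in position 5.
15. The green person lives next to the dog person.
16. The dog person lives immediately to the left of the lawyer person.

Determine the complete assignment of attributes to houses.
Solution:

House | Team | Pet | Color | Profession | Drink
-----------------------------------------------
  1   | Gamma | horse | green | engineer | juice
  2   | Delta | dog | blue | artist | milk
  3   | Beta | bird | yellow | lawyer | coffee
  4   | Epsilon | fish | white | doctor | water
  5   | Alpha | cat | red | teacher | tea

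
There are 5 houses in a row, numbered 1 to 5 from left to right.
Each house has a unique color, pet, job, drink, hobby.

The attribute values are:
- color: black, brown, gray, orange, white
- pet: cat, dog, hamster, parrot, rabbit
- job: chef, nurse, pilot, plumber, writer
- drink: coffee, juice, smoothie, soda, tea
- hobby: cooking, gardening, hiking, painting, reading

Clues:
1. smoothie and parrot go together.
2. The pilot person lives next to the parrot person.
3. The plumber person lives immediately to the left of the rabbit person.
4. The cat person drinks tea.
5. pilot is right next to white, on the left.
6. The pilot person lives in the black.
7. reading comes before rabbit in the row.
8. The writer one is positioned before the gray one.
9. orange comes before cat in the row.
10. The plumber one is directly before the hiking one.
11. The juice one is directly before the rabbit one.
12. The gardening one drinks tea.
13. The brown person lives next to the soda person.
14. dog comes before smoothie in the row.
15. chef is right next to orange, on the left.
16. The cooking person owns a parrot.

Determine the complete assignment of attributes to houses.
Solution:

House | Color | Pet | Job | Drink | Hobby
-----------------------------------------
  1   | brown | dog | plumber | juice | reading
  2   | black | rabbit | pilot | soda | hiking
  3   | white | parrot | chef | smoothie | cooking
  4   | orange | hamster | writer | coffee | painting
  5   | gray | cat | nurse | tea | gardening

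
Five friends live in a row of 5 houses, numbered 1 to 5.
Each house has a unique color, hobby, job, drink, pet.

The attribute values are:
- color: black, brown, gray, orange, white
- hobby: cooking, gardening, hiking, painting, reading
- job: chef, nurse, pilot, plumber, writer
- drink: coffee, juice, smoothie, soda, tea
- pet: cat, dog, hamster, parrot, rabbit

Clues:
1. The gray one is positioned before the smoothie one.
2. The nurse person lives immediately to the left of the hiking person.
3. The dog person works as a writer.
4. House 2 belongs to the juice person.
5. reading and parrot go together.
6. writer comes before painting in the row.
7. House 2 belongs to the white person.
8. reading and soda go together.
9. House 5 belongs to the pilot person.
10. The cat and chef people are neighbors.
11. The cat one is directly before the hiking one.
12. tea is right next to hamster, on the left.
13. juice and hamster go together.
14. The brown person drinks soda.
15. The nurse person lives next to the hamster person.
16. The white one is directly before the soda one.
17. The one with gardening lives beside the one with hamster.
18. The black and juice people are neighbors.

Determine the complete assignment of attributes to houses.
Solution:

House | Color | Hobby | Job | Drink | Pet
-----------------------------------------
  1   | black | gardening | nurse | tea | cat
  2   | white | hiking | chef | juice | hamster
  3   | brown | reading | plumber | soda | parrot
  4   | gray | cooking | writer | coffee | dog
  5   | orange | painting | pilot | smoothie | rabbit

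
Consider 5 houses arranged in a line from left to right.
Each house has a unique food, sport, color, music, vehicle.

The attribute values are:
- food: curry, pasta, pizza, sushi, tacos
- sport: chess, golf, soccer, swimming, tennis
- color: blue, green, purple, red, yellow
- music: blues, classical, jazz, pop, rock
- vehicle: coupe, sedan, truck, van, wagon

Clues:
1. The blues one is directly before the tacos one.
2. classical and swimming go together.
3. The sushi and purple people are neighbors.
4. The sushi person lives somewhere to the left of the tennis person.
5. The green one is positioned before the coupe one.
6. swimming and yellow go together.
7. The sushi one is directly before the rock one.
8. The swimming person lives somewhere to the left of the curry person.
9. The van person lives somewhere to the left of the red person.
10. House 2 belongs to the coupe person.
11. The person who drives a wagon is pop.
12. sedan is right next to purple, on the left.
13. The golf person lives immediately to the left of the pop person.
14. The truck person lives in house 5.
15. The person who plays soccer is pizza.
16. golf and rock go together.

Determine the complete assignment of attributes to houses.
Solution:

House | Food | Sport | Color | Music | Vehicle
----------------------------------------------
  1   | sushi | chess | green | blues | sedan
  2   | tacos | golf | purple | rock | coupe
  3   | pizza | soccer | blue | pop | wagon
  4   | pasta | swimming | yellow | classical | van
  5   | curry | tennis | red | jazz | truck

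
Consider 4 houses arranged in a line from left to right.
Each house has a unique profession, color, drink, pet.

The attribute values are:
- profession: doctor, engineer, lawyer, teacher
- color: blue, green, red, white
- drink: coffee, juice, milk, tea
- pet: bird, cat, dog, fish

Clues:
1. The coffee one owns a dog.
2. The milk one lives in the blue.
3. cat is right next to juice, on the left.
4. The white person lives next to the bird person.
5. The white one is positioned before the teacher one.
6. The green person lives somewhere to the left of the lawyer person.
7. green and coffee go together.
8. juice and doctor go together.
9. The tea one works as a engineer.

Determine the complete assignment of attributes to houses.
Solution:

House | Profession | Color | Drink | Pet
----------------------------------------
  1   | engineer | white | tea | cat
  2   | doctor | red | juice | bird
  3   | teacher | green | coffee | dog
  4   | lawyer | blue | milk | fish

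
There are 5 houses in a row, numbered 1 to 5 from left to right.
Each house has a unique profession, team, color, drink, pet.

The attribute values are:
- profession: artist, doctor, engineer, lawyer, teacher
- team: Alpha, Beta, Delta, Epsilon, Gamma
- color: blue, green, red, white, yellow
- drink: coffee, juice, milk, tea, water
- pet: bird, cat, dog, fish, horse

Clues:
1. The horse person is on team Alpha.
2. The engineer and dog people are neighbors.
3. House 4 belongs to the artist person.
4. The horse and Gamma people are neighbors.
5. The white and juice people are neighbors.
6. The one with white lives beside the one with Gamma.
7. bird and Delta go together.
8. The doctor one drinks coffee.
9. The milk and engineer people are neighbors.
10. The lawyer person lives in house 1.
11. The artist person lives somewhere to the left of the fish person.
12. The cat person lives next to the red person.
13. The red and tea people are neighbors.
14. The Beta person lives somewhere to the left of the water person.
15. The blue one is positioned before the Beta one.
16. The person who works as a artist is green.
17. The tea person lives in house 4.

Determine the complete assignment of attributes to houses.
Solution:

House | Profession | Team | Color | Drink | Pet
-----------------------------------------------
  1   | lawyer | Alpha | white | milk | horse
  2   | engineer | Gamma | blue | juice | cat
  3   | doctor | Beta | red | coffee | dog
  4   | artist | Delta | green | tea | bird
  5   | teacher | Epsilon | yellow | water | fish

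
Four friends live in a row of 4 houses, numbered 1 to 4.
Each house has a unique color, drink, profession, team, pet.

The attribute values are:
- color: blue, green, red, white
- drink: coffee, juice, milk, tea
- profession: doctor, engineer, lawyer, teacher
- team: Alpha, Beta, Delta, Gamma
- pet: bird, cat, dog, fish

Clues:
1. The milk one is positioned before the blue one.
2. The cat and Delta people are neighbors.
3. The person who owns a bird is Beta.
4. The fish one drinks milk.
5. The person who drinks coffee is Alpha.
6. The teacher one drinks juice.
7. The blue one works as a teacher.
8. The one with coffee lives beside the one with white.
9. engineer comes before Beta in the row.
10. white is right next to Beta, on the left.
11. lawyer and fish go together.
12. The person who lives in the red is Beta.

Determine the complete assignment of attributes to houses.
Solution:

House | Color | Drink | Profession | Team | Pet
-----------------------------------------------
  1   | green | coffee | engineer | Alpha | cat
  2   | white | milk | lawyer | Delta | fish
  3   | red | tea | doctor | Beta | bird
  4   | blue | juice | teacher | Gamma | dog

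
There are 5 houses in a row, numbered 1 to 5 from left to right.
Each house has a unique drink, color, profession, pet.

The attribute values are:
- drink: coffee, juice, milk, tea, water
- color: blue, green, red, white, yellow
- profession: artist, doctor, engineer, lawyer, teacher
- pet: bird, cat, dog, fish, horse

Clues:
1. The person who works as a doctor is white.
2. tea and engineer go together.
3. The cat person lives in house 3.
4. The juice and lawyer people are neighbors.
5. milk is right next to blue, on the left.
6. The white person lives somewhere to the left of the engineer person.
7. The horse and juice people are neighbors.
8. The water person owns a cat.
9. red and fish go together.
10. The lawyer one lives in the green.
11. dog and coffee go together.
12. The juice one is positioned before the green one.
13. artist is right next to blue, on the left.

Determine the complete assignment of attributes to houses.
Solution:

House | Drink | Color | Profession | Pet
----------------------------------------
  1   | milk | yellow | artist | horse
  2   | juice | blue | teacher | bird
  3   | water | green | lawyer | cat
  4   | coffee | white | doctor | dog
  5   | tea | red | engineer | fish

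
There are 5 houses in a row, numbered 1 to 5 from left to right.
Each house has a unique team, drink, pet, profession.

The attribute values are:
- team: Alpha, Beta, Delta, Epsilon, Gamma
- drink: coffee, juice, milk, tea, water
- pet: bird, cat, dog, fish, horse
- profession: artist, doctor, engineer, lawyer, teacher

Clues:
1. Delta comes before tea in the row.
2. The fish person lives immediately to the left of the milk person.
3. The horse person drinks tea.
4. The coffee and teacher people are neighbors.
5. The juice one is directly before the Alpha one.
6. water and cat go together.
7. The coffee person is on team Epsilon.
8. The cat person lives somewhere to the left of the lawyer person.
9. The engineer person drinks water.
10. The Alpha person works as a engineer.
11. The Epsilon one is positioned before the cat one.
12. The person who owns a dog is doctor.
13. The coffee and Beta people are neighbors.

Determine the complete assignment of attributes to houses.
Solution:

House | Team | Drink | Pet | Profession
---------------------------------------
  1   | Epsilon | coffee | fish | artist
  2   | Beta | milk | bird | teacher
  3   | Delta | juice | dog | doctor
  4   | Alpha | water | cat | engineer
  5   | Gamma | tea | horse | lawyer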